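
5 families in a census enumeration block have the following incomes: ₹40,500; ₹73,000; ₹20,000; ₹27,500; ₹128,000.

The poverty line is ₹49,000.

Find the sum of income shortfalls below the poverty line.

Below the line: ₹20,000, ₹27,500, ₹40,500 (q = 3 of N = 5).
Individual gaps: 49000−20000 = 29000; 49000−27500 = 21500; 49000−40500 = 8500.
Aggregate gap = ₹59,000.

₹59,000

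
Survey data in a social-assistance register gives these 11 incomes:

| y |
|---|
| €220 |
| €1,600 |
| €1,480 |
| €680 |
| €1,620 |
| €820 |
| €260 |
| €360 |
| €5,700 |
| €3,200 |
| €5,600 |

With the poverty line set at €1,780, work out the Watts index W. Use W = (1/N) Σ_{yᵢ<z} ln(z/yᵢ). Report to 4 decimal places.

0.7032

Below the line: €220, €260, €360, €680, €820, €1,480, €1,600, €1,620 (q = 8 of N = 11).
Log shortfalls: ln(1780/220) = 2.0907; ln(1780/260) = 1.9237; ln(1780/360) = 1.5983; ln(1780/680) = 0.9623; ln(1780/820) = 0.7751; ln(1780/1480) = 0.1846; ln(1780/1600) = 0.1066; ln(1780/1620) = 0.0942.
W = 7.735401 / 11 = 0.7032.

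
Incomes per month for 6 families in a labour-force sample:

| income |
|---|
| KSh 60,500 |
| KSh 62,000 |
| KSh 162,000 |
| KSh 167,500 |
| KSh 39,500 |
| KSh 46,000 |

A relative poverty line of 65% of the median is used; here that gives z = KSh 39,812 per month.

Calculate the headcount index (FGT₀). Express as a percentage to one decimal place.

1 of the 6 families have income below KSh 39,812.
H = 1/6 = 16.7%.

16.7%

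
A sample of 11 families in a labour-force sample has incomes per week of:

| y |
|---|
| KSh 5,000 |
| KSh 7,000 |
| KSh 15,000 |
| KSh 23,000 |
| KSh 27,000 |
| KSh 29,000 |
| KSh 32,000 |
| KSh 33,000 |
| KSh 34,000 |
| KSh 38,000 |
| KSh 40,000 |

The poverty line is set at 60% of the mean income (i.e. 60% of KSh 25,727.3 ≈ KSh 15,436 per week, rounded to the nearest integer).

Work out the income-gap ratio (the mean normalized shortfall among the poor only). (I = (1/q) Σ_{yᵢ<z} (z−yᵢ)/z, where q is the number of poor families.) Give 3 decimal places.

0.417

Incomes under z: KSh 5,000, KSh 7,000, KSh 15,000 (q = 3 of N = 11).
Relative gaps: 0.6761, 0.5465, 0.0282; sum = 1.250842.
The income-gap ratio divides by q (the poor only): 1.250842 / 3 = 0.417.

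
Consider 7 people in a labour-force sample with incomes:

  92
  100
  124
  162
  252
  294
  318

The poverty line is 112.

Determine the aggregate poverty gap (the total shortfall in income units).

Below the line: 92, 100 (q = 2 of N = 7).
Individual gaps: 112−92 = 20; 112−100 = 12.
Aggregate gap = 32.

32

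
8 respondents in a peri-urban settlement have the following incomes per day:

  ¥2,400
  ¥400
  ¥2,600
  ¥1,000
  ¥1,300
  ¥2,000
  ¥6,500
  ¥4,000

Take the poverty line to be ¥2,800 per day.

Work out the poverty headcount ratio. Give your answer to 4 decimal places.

6 of the 8 respondents have income below ¥2,800.
H = 6/8 = 0.7500.

0.7500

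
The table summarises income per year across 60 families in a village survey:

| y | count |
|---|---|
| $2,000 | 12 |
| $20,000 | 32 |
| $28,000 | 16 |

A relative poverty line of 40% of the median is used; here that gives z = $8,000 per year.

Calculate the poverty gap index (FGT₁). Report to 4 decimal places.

Below the line: 12×$2,000 (q = 12 of N = 60).
Normalized shortfalls: (8000−2000)/8000 = 0.7500 (×12).
Sum of shortfalls = 9.000000; P₁ averages over all N: 9.000000 / 60 = 0.1500.

0.1500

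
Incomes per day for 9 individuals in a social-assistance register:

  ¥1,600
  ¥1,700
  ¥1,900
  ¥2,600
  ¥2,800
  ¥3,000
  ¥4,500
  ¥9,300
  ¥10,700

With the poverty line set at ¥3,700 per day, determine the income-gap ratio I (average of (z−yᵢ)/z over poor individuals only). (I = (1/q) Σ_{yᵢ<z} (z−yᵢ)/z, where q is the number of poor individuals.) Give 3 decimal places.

Below z: ¥1,600, ¥1,700, ¥1,900, ¥2,600, ¥2,800, ¥3,000 (q = 6 of N = 9).
Relative gaps: 0.5676, 0.5405, 0.4865, 0.2973, 0.2432, 0.1892; sum = 2.324324.
I averages over the q = 6 poor units only: 2.324324 / 6 = 0.387.

0.387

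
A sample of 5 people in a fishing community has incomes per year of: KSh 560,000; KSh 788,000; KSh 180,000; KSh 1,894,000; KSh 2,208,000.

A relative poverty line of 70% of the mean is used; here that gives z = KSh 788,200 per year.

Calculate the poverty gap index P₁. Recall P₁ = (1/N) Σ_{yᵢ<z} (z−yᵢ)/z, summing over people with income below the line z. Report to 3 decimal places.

Below z: KSh 180,000, KSh 560,000, KSh 788,000 (q = 3 of N = 5).
Normalized shortfalls: (788200−180000)/788200 = 0.7716; (788200−560000)/788200 = 0.2895; (788200−788000)/788200 = 0.0003.
Σ = 1.061406. Dividing by the full population N = 5 gives P₁ = 0.212.

0.212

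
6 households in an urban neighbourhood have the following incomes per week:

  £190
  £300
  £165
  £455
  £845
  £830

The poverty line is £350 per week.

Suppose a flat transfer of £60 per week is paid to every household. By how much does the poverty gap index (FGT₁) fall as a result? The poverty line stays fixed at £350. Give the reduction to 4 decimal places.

Before: below the line — £165, £190, £300; poverty gap index (FGT₁) = 0.188095.
After the £60 transfer: below the line — £225, £250; poverty gap index (FGT₁) = 0.107143.
Reduction = 0.188095 − 0.107143 = 0.0810.

0.0810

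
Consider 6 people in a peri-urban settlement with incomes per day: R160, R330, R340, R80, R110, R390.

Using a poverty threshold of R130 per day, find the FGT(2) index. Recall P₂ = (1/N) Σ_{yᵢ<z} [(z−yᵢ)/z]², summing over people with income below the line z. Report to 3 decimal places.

Below z: R80, R110 (q = 2 of N = 6).
Relative gaps: (130−80)/130 = 0.3846; (130−110)/130 = 0.1538.
Squared: 0.1479; 0.0237.
Sum = 0.171598; P₂ = 0.171598 / 6 = 0.029.

0.029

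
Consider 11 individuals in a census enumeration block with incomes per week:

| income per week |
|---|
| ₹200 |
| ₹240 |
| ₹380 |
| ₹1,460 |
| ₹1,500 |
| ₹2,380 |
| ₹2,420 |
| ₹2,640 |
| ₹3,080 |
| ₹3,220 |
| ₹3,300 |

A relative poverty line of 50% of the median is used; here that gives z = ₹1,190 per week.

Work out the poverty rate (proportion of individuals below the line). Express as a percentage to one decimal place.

27.3%

3 of the 11 individuals have income below ₹1,190.
H = 3/11 = 27.3%.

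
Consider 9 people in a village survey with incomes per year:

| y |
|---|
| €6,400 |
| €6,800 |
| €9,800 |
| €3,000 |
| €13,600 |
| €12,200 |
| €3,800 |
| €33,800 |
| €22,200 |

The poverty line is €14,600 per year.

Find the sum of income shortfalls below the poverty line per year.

Incomes under z: €3,000, €3,800, €6,400, €6,800, €9,800, €12,200, €13,600 (q = 7 of N = 9).
Individual gaps: 14600−3000 = 11600; 14600−3800 = 10800; 14600−6400 = 8200; 14600−6800 = 7800; 14600−9800 = 4800; 14600−12200 = 2400; 14600−13600 = 1000.
Aggregate gap = €46,600.

€46,600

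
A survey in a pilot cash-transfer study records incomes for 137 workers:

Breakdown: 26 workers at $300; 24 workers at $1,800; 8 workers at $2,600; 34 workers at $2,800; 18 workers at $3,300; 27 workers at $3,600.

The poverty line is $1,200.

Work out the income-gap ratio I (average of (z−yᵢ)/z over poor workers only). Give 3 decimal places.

Incomes under z: 26×$300 (q = 26 of N = 137).
Shortfall ratios (z−y)/z: 0.7500 (×26); sum = 19.500000.
The income-gap ratio divides by q (the poor only): 19.500000 / 26 = 0.750.

0.750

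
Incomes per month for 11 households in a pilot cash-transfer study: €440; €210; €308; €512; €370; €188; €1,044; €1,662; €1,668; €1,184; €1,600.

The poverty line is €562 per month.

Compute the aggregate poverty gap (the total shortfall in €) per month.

€1,344

Poor units: €188, €210, €308, €370, €440, €512 (q = 6 of N = 11).
Individual gaps: 562−188 = 374; 562−210 = 352; 562−308 = 254; 562−370 = 192; 562−440 = 122; 562−512 = 50.
Aggregate gap = €1,344.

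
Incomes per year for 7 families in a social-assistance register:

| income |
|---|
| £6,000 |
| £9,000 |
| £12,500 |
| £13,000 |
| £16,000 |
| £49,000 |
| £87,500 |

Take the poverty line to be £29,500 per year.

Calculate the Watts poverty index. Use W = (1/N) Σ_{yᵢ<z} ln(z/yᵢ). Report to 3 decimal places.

0.724

Poor units: £6,000, £9,000, £12,500, £13,000, £16,000 (q = 5 of N = 7).
Log gaps: ln(29500/6000) = 1.5926; ln(29500/9000) = 1.1872; ln(29500/12500) = 0.8587; ln(29500/13000) = 0.8194; ln(29500/16000) = 0.6118.
W = 5.069701 / 7 = 0.724.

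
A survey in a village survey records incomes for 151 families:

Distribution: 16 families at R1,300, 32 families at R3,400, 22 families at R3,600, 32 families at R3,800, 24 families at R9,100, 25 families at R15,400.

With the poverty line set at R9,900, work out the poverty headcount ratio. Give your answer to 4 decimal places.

126 of the 151 families have income below R9,900.
H = 126/151 = 0.8344.

0.8344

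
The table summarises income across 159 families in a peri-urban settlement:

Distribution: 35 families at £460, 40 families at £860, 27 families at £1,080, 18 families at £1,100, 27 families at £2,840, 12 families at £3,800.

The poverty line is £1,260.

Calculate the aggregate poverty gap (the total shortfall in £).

Below z: 35×£460, 40×£860, 27×£1,080, 18×£1,100 (q = 120 of N = 159).
Individual gaps: 35×(1260−460) = 28000; 40×(1260−860) = 16000; 27×(1260−1080) = 4860; 18×(1260−1100) = 2880.
Aggregate gap = £51,740.

£51,740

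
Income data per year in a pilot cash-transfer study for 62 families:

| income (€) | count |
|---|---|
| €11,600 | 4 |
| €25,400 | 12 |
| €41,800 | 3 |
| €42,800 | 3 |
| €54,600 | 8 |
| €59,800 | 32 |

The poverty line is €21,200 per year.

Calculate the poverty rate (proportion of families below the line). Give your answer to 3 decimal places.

4 of the 62 families have income below €21,200.
H = 4/62 = 0.065.

0.065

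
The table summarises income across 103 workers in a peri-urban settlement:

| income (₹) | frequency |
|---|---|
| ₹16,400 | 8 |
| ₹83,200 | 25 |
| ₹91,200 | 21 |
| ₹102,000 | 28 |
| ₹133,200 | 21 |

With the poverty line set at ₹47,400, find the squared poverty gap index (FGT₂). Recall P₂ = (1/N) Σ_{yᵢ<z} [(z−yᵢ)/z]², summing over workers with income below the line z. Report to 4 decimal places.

0.0332

Below the line: 8×₹16,400 (q = 8 of N = 103).
Normalized shortfalls: (47400−16400)/47400 = 0.6540 (×8).
Squared: 0.4277 (×8).
Sum = 3.421816; P₂ = 3.421816 / 103 = 0.0332.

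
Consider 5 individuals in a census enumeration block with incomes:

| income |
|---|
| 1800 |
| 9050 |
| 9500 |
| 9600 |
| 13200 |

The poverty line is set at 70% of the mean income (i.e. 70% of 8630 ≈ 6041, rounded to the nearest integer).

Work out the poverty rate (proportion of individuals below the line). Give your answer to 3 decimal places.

0.200

1 of the 5 individuals have income below 6041.
H = 1/5 = 0.200.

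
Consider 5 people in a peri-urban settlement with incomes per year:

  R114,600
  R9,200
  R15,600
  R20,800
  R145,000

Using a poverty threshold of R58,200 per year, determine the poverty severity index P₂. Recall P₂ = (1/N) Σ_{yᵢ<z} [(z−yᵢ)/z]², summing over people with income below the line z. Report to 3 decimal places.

0.332

Below the line: R9,200, R15,600, R20,800 (q = 3 of N = 5).
Relative gaps: (58200−9200)/58200 = 0.8419; (58200−15600)/58200 = 0.7320; (58200−20800)/58200 = 0.6426.
Squared: 0.7088; 0.5358; 0.4129.
Sum = 1.657550; P₂ = 1.657550 / 5 = 0.332.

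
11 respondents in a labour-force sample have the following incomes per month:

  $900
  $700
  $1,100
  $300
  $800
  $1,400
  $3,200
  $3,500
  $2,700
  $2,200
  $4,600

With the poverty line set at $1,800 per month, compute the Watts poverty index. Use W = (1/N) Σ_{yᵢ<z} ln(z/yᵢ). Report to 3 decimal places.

Below the line: $300, $700, $800, $900, $1,100, $1,400 (q = 6 of N = 11).
ln(z/y) terms: ln(1800/300) = 1.7918; ln(1800/700) = 0.9445; ln(1800/800) = 0.8109; ln(1800/900) = 0.6931; ln(1800/1100) = 0.4925; ln(1800/1400) = 0.2513.
W = 4.984089 / 11 = 0.453.

0.453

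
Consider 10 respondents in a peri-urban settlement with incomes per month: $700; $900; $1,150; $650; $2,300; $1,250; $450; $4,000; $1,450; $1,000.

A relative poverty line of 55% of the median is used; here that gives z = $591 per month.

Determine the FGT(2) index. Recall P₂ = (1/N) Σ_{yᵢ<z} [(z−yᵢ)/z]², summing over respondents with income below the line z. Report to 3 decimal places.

0.006

Poor units: $450 (q = 1 of N = 10).
Relative gaps: (591−450)/591 = 0.2386.
Squared: 0.0569.
Sum = 0.056920; P₂ = 0.056920 / 10 = 0.006.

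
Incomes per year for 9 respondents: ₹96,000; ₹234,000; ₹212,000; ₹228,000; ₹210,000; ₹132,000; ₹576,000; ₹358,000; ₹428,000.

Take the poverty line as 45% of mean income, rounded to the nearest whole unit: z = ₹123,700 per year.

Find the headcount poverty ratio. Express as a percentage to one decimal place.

11.1%

1 of the 9 respondents have income below ₹123,700.
H = 1/9 = 11.1%.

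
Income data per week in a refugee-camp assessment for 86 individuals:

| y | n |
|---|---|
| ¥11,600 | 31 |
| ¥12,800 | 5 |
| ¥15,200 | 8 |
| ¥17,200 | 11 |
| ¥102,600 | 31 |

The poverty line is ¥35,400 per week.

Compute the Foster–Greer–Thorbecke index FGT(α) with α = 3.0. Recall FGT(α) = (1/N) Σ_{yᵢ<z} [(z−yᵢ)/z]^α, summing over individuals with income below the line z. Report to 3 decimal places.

0.159

Below z: 31×¥11,600, 5×¥12,800, 8×¥15,200, 11×¥17,200 (q = 55 of N = 86).
Relative gaps: (35400−11600)/35400 = 0.6723 (×31); (35400−12800)/35400 = 0.6384 (×5); (35400−15200)/35400 = 0.5706 (×8); (35400−17200)/35400 = 0.5141 (×11).
Raised to α = 3.0: 0.30389 (×31); 0.26020 (×5); 0.18580 (×8); 0.13590 (×11).
Sum = 13.702959; FGT(3.0) = 13.702959 / 86 = 0.159.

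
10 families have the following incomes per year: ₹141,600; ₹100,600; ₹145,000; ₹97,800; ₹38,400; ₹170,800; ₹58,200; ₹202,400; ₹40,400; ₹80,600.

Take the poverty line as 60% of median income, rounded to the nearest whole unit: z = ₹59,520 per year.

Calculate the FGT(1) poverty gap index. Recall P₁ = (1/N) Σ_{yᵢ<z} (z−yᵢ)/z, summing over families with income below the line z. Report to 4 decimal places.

0.0698

Incomes under z: ₹38,400, ₹40,400, ₹58,200 (q = 3 of N = 10).
Shortfall ratios: (59520−38400)/59520 = 0.3548; (59520−40400)/59520 = 0.3212; (59520−58200)/59520 = 0.0222.
Σ = 0.698253. Dividing by the full population N = 10 gives P₁ = 0.0698.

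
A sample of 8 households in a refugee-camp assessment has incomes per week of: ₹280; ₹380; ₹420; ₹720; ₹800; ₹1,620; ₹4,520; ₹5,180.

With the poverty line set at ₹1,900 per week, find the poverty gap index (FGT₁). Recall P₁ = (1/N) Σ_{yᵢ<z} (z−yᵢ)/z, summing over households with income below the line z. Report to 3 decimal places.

Incomes under z: ₹280, ₹380, ₹420, ₹720, ₹800, ₹1,620 (q = 6 of N = 8).
Relative gaps: (1900−280)/1900 = 0.8526; (1900−380)/1900 = 0.8000; (1900−420)/1900 = 0.7789; (1900−720)/1900 = 0.6211; (1900−800)/1900 = 0.5789; (1900−1620)/1900 = 0.1474.
Σ = 3.778947. Dividing by the full population N = 8 gives P₁ = 0.472.

0.472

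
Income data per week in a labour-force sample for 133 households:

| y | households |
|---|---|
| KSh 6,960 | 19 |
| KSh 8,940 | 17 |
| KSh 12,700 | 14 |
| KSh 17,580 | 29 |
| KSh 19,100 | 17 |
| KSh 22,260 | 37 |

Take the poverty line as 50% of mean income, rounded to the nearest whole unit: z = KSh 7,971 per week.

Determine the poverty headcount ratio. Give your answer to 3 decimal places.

19 of the 133 households have income below KSh 7,971.
H = 19/133 = 0.143.

0.143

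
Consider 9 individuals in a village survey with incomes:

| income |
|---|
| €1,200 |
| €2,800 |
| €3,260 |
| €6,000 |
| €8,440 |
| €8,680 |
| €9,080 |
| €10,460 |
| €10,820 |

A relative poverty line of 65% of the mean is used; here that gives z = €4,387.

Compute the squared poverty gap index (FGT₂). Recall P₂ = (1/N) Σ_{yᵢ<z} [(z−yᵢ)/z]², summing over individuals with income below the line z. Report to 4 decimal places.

0.0805

Incomes under z: €1,200, €2,800, €3,260 (q = 3 of N = 9).
Gap ratios (z−y)/z: (4387−1200)/4387 = 0.7265; (4387−2800)/4387 = 0.3618; (4387−3260)/4387 = 0.2569.
Squared: 0.5278; 0.1309; 0.0660.
Sum = 0.724609; P₂ = 0.724609 / 9 = 0.0805.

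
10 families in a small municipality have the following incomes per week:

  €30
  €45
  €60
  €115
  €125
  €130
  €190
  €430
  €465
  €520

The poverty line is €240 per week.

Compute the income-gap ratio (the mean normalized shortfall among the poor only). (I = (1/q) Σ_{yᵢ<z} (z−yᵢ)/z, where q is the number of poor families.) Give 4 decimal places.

0.5863

Poor units: €30, €45, €60, €115, €125, €130, €190 (q = 7 of N = 10).
Relative gaps: 0.8750, 0.8125, 0.7500, 0.5208, 0.4792, 0.4583, 0.2083; sum = 4.104167.
I averages over the q = 7 poor units only: 4.104167 / 7 = 0.5863.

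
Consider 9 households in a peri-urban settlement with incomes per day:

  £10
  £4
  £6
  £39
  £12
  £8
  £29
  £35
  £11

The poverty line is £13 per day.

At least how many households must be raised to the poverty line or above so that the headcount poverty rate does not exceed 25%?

4

Currently q = 6 of N = 9 are below the line (H = 0.667).
A headcount ratio of at most 25% allows at most ⌊0.25 × 9⌋ = 2 poor households.
So at least 6 − 2 = 4 must be lifted.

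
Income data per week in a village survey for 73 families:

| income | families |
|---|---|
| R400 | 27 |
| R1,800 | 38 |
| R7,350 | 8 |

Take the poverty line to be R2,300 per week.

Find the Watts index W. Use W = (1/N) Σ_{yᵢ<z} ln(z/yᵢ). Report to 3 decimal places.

Below z: 27×R400, 38×R1,800 (q = 65 of N = 73).
ln(z/y) terms: ln(2300/400) = 1.7492 (×27); ln(2300/1800) = 0.2451 (×38).
W = 56.543049 / 73 = 0.775.

0.775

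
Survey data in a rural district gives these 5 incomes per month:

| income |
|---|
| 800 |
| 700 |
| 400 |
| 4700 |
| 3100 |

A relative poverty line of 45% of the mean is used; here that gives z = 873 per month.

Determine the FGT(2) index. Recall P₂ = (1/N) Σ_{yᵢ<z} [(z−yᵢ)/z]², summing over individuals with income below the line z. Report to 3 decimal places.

0.068

Below z: 400, 700, 800 (q = 3 of N = 5).
Shortfall ratios: (873−400)/873 = 0.5418; (873−700)/873 = 0.1982; (873−800)/873 = 0.0836.
Squared: 0.2936; 0.0393; 0.0070.
Sum = 0.339820; P₂ = 0.339820 / 5 = 0.068.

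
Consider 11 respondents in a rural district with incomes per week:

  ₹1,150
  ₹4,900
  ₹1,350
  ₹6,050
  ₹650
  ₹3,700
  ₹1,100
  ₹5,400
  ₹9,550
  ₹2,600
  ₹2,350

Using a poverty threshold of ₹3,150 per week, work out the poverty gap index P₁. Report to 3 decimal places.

0.280

Below the line: ₹650, ₹1,100, ₹1,150, ₹1,350, ₹2,350, ₹2,600 (q = 6 of N = 11).
Shortfall ratios: (3150−650)/3150 = 0.7937; (3150−1100)/3150 = 0.6508; (3150−1150)/3150 = 0.6349; (3150−1350)/3150 = 0.5714; (3150−2350)/3150 = 0.2540; (3150−2600)/3150 = 0.1746.
Σ = 3.079365. Dividing by the full population N = 11 gives P₁ = 0.280.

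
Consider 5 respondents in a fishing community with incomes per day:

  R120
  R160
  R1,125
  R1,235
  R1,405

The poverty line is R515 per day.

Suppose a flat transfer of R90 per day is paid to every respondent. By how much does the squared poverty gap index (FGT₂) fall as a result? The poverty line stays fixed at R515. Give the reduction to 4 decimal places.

Before: below the line — R120, R160; squared poverty gap index (FGT₂) = 0.212687.
After the R90 transfer: below the line — R210, R250; squared poverty gap index (FGT₂) = 0.123103.
Reduction = 0.212687 − 0.123103 = 0.0896.

0.0896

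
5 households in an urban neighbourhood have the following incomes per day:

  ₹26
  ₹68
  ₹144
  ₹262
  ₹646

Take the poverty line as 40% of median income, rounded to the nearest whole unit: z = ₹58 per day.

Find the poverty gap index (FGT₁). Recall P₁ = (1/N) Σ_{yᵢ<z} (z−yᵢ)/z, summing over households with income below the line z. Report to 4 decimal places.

Below the line: ₹26 (q = 1 of N = 5).
Gap ratios (z−y)/z: (58−26)/58 = 0.5517.
Sum of shortfalls = 0.551724; P₁ averages over all N: 0.551724 / 5 = 0.1103.

0.1103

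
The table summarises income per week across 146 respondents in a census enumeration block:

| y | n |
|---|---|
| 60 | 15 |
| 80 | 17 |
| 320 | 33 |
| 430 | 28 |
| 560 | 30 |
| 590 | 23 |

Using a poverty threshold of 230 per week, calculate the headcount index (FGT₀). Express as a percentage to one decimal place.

32 of the 146 respondents have income below 230.
H = 32/146 = 21.9%.

21.9%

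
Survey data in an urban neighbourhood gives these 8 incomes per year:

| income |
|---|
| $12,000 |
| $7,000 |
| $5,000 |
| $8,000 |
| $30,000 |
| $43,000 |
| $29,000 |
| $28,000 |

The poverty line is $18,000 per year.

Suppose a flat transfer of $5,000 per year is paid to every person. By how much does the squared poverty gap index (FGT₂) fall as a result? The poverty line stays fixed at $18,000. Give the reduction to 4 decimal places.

0.1157

Before: below the line — $5,000, $7,000, $8,000, $12,000; squared poverty gap index (FGT₂) = 0.164352.
After the $5,000 transfer: below the line — $10,000, $12,000, $13,000, $17,000; squared poverty gap index (FGT₂) = 0.048611.
Reduction = 0.164352 − 0.048611 = 0.1157.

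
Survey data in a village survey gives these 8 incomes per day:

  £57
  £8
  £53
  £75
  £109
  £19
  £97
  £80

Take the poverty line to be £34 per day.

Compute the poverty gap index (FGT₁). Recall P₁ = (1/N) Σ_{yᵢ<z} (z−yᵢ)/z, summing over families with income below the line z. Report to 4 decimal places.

0.1507

Below the line: £8, £19 (q = 2 of N = 8).
Relative gaps: (34−8)/34 = 0.7647; (34−19)/34 = 0.4412.
Sum of shortfalls = 1.205882; P₁ averages over all N: 1.205882 / 8 = 0.1507.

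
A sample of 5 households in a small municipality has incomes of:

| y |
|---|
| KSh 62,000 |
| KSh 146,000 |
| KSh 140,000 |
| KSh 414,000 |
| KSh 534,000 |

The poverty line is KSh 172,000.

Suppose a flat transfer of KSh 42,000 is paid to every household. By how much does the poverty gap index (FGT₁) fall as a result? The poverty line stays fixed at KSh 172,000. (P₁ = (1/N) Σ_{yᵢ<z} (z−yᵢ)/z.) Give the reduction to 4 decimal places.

0.1163

Before: below the line — KSh 62,000, KSh 140,000, KSh 146,000; poverty gap index (FGT₁) = 0.195349.
After the KSh 42,000 transfer: below the line — KSh 104,000; poverty gap index (FGT₁) = 0.079070.
Reduction = 0.195349 − 0.079070 = 0.1163.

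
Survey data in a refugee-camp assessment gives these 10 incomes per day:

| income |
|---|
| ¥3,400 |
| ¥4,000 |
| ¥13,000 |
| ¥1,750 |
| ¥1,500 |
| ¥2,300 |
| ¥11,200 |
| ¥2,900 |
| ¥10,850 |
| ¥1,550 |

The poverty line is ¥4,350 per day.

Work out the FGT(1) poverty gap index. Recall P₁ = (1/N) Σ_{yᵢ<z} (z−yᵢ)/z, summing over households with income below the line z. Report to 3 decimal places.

Poor units: ¥1,500, ¥1,550, ¥1,750, ¥2,300, ¥2,900, ¥3,400, ¥4,000 (q = 7 of N = 10).
Relative gaps: (4350−1500)/4350 = 0.6552; (4350−1550)/4350 = 0.6437; (4350−1750)/4350 = 0.5977; (4350−2300)/4350 = 0.4713; (4350−2900)/4350 = 0.3333; (4350−3400)/4350 = 0.2184; (4350−4000)/4350 = 0.0805.
Sum of shortfalls = 3.000000; P₁ averages over all N: 3.000000 / 10 = 0.300.

0.300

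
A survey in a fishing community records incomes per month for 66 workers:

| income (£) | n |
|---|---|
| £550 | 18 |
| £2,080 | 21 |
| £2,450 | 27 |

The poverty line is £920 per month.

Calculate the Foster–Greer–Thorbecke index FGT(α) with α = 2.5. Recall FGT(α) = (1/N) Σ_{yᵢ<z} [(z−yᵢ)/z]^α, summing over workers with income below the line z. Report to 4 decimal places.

Incomes under z: 18×£550 (q = 18 of N = 66).
Gap ratios (z−y)/z: (920−550)/920 = 0.4022 (×18).
Raised to α = 2.5: 0.10257 (×18).
Sum = 1.846321; FGT(2.5) = 1.846321 / 66 = 0.0280.

0.0280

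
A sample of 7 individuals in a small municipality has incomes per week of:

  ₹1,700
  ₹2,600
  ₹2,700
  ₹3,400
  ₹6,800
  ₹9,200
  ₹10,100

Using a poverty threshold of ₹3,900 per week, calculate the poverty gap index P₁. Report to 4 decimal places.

0.1905

Poor units: ₹1,700, ₹2,600, ₹2,700, ₹3,400 (q = 4 of N = 7).
Normalized shortfalls: (3900−1700)/3900 = 0.5641; (3900−2600)/3900 = 0.3333; (3900−2700)/3900 = 0.3077; (3900−3400)/3900 = 0.1282.
Sum of shortfalls = 1.333333; P₁ averages over all N: 1.333333 / 7 = 0.1905.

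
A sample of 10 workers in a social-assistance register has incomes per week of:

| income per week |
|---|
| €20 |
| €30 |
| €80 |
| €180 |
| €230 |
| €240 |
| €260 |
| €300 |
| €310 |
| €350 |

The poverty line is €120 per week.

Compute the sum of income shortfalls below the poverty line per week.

€230

Incomes under z: €20, €30, €80 (q = 3 of N = 10).
Individual gaps: 120−20 = 100; 120−30 = 90; 120−80 = 40.
Aggregate gap = €230.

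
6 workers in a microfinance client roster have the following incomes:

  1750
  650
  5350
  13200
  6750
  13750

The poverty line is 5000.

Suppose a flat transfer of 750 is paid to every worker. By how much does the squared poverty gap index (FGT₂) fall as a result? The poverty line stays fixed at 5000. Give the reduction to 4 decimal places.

0.0685

Before: below the line — 650, 1750; squared poverty gap index (FGT₂) = 0.196567.
After the 750 transfer: below the line — 1400, 2500; squared poverty gap index (FGT₂) = 0.128067.
Reduction = 0.196567 − 0.128067 = 0.0685.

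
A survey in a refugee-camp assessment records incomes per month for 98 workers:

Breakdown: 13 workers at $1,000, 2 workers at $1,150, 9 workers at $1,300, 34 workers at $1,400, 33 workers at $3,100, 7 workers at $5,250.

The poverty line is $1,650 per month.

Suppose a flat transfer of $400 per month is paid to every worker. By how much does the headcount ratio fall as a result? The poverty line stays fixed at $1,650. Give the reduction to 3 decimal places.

0.439

Before: below the line — 13×$1,000, 2×$1,150, 9×$1,300, 34×$1,400; headcount ratio = 0.59184.
After the $400 transfer: below the line — 13×$1,400, 2×$1,550; headcount ratio = 0.15306.
Reduction = 0.59184 − 0.15306 = 0.439.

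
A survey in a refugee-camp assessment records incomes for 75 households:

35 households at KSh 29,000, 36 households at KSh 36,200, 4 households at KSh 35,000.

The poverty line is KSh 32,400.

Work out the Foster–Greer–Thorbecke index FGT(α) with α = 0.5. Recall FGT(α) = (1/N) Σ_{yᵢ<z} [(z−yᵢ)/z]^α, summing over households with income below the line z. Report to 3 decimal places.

0.151

Incomes under z: 35×KSh 29,000 (q = 35 of N = 75).
Relative gaps: (32400−29000)/32400 = 0.1049 (×35).
Raised to α = 0.5: 0.32394 (×35).
Sum = 11.337962; FGT(0.5) = 11.337962 / 75 = 0.151.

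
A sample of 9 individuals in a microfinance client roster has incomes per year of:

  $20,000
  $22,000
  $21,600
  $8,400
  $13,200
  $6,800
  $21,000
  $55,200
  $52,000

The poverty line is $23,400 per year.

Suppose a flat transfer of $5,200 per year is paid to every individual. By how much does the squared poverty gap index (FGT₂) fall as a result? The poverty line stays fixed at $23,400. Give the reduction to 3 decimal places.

0.076

Before: below the line — $6,800, $8,400, $13,200, $20,000, $21,000, $21,600, $22,000; squared poverty gap index (FGT₂) = 0.12726.
After the $5,200 transfer: below the line — $12,000, $13,600, $18,400; squared poverty gap index (FGT₂) = 0.05093.
Reduction = 0.12726 − 0.05093 = 0.076.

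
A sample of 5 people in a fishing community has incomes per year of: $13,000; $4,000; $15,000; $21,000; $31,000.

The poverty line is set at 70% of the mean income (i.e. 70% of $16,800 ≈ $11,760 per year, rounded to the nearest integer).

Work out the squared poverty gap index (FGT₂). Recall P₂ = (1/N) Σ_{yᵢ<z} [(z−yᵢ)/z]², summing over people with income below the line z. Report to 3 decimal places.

0.087

Incomes under z: $4,000 (q = 1 of N = 5).
Normalized shortfalls: (11760−4000)/11760 = 0.6599.
Squared: 0.4354.
Sum = 0.435420; P₂ = 0.435420 / 5 = 0.087.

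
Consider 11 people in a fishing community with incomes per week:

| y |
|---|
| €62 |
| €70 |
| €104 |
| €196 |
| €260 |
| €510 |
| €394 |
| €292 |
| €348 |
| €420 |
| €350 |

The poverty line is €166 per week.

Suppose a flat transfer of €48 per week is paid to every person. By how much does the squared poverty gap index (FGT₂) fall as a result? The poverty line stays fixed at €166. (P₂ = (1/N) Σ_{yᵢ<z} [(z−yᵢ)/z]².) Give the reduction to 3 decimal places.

Before: below the line — €62, €70, €104; squared poverty gap index (FGT₂) = 0.07877.
After the €48 transfer: below the line — €110, €118, €152; squared poverty gap index (FGT₂) = 0.01859.
Reduction = 0.07877 − 0.01859 = 0.060.

0.060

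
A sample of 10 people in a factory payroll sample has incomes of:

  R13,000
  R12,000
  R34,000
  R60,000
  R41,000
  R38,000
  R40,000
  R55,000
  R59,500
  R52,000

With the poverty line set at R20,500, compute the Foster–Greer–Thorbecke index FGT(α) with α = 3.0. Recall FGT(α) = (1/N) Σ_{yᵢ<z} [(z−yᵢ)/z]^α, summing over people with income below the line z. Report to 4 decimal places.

Poor units: R12,000, R13,000 (q = 2 of N = 10).
Relative gaps: (20500−12000)/20500 = 0.4146; (20500−13000)/20500 = 0.3659.
Raised to α = 3.0: 0.07128; 0.04897.
Sum = 0.120254; FGT(3.0) = 0.120254 / 10 = 0.0120.

0.0120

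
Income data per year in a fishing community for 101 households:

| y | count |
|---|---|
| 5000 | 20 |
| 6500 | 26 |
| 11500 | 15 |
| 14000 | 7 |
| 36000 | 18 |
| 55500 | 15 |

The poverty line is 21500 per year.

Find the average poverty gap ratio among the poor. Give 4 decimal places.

Below the line: 20×5000, 26×6500, 15×11500, 7×14000 (q = 68 of N = 101).
Relative gaps: 0.7674 (×20), 0.6977 (×26), 0.4651 (×15), 0.3488 (×7); sum = 42.906977.
The income-gap ratio divides by q (the poor only): 42.906977 / 68 = 0.6310.

0.6310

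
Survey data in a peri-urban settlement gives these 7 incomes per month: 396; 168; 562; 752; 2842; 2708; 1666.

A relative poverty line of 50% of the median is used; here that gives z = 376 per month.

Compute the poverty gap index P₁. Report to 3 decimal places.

0.079

Below z: 168 (q = 1 of N = 7).
Relative gaps: (376−168)/376 = 0.5532.
Sum of shortfalls = 0.553191; P₁ averages over all N: 0.553191 / 7 = 0.079.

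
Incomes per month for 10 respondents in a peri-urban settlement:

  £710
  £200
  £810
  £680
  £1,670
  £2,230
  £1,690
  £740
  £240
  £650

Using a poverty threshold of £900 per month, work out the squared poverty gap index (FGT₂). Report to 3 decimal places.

Below z: £200, £240, £650, £680, £710, £740, £810 (q = 7 of N = 10).
Shortfall ratios: (900−200)/900 = 0.7778; (900−240)/900 = 0.7333; (900−650)/900 = 0.2778; (900−680)/900 = 0.2444; (900−710)/900 = 0.2111; (900−740)/900 = 0.1778; (900−810)/900 = 0.1000.
Squared: 0.6049; 0.5378; 0.0772; 0.0598; 0.0446; 0.0316; 0.0100.
Sum = 1.365802; P₂ = 1.365802 / 10 = 0.137.

0.137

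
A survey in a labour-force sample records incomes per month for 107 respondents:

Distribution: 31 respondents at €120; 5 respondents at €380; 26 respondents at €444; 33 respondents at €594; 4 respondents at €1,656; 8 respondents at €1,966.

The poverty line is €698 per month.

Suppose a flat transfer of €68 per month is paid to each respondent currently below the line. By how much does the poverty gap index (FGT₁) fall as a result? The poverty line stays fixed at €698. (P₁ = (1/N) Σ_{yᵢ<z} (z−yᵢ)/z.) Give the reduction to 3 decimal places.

Before: below the line — 31×€120, 5×€380, 26×€444, 33×€594; poverty gap index (FGT₁) = 0.39558.
After the €68 transfer: below the line — 31×€188, 5×€448, 26×€512, 33×€662; poverty gap index (FGT₁) = 0.30908.
Reduction = 0.39558 − 0.30908 = 0.086.

0.086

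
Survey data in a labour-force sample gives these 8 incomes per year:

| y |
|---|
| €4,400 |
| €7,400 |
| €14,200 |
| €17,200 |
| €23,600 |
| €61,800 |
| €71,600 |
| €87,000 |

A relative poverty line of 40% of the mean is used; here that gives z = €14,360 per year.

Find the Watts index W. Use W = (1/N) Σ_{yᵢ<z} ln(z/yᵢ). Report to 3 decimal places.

0.232

Incomes under z: €4,400, €7,400, €14,200 (q = 3 of N = 8).
ln(z/y) terms: ln(14360/4400) = 1.1828; ln(14360/7400) = 0.6630; ln(14360/14200) = 0.0112.
W = 1.857013 / 8 = 0.232.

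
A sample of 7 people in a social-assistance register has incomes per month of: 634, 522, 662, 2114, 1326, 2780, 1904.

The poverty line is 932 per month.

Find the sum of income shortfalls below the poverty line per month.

Poor units: 522, 634, 662 (q = 3 of N = 7).
Individual gaps: 932−522 = 410; 932−634 = 298; 932−662 = 270.
Aggregate gap = 978.

978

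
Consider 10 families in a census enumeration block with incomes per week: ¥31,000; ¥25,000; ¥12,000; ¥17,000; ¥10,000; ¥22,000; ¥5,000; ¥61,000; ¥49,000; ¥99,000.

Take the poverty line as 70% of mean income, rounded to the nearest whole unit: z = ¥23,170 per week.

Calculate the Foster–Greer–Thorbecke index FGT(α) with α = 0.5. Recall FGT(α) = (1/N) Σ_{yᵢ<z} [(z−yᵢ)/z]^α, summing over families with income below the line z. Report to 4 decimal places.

Below z: ¥5,000, ¥10,000, ¥12,000, ¥17,000, ¥22,000 (q = 5 of N = 10).
Relative gaps: (23170−5000)/23170 = 0.7842; (23170−10000)/23170 = 0.5684; (23170−12000)/23170 = 0.4821; (23170−17000)/23170 = 0.2663; (23170−22000)/23170 = 0.0505.
Raised to α = 0.5: 0.88555; 0.75393; 0.69433; 0.51604; 0.22471.
Sum = 3.074556; FGT(0.5) = 3.074556 / 10 = 0.3075.

0.3075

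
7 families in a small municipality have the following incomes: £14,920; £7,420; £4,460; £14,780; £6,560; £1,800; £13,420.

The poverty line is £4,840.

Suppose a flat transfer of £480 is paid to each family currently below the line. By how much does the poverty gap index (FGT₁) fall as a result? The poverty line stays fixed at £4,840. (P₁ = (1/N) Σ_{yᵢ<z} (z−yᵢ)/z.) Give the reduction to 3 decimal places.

0.025

Before: below the line — £1,800, £4,460; poverty gap index (FGT₁) = 0.10094.
After the £480 transfer: below the line — £2,280; poverty gap index (FGT₁) = 0.07556.
Reduction = 0.10094 − 0.07556 = 0.025.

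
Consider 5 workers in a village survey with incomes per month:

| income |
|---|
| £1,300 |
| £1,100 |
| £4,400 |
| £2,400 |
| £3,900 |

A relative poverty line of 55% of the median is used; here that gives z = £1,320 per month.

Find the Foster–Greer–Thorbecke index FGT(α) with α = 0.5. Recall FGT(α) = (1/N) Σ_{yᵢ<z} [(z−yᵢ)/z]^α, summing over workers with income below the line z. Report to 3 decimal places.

0.106

Incomes under z: £1,100, £1,300 (q = 2 of N = 5).
Normalized shortfalls: (1320−1100)/1320 = 0.1667; (1320−1300)/1320 = 0.0152.
Raised to α = 0.5: 0.40825; 0.12309.
Sum = 0.531340; FGT(0.5) = 0.531340 / 5 = 0.106.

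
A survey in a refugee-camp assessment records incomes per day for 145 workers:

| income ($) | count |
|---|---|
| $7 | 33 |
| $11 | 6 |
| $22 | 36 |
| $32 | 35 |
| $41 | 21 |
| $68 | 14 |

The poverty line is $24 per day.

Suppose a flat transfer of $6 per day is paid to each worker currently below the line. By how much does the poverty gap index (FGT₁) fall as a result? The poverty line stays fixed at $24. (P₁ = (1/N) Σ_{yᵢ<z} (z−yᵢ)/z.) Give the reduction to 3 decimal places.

Before: below the line — 33×$7, 6×$11, 36×$22; poverty gap index (FGT₁) = 0.20431.
After the $6 transfer: below the line — 33×$13, 6×$17; poverty gap index (FGT₁) = 0.11638.
Reduction = 0.20431 − 0.11638 = 0.088.

0.088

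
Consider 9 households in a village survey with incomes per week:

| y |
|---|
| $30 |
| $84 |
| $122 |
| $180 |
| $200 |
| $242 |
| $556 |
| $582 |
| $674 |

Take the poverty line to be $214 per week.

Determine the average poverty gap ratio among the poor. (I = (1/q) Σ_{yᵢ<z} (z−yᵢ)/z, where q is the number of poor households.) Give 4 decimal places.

0.4243

Poor units: $30, $84, $122, $180, $200 (q = 5 of N = 9).
Relative gaps: 0.8598, 0.6075, 0.4299, 0.1589, 0.0654; sum = 2.121495.
I averages over the q = 5 poor units only: 2.121495 / 5 = 0.4243.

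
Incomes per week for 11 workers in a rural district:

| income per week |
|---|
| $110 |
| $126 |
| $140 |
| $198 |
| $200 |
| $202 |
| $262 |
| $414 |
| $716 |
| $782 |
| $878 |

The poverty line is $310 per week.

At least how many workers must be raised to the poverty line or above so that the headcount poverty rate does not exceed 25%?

7 of the 11 workers are poor, so H = 7/11 = 0.636.
A headcount ratio of at most 25% allows at most ⌊0.25 × 11⌋ = 2 poor workers.
So at least 7 − 2 = 5 must be lifted.

5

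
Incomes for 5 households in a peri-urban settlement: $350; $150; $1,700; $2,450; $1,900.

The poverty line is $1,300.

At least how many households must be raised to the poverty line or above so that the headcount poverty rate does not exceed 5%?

Currently q = 2 of N = 5 are below the line (H = 0.400).
A headcount ratio of at most 5% allows at most ⌊0.05 × 5⌋ = 0 poor households.
So at least 2 − 0 = 2 must be lifted.

2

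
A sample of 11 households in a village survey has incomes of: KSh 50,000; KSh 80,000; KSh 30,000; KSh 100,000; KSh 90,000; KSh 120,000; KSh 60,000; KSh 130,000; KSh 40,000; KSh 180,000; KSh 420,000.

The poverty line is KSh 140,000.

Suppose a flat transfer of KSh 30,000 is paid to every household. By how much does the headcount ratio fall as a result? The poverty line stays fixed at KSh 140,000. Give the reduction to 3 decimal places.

0.182

Before: below the line — KSh 30,000, KSh 40,000, KSh 50,000, KSh 60,000, KSh 80,000, KSh 90,000, KSh 100,000, KSh 120,000, KSh 130,000; headcount ratio = 0.81818.
After the KSh 30,000 transfer: below the line — KSh 60,000, KSh 70,000, KSh 80,000, KSh 90,000, KSh 110,000, KSh 120,000, KSh 130,000; headcount ratio = 0.63636.
Reduction = 0.81818 − 0.63636 = 0.182.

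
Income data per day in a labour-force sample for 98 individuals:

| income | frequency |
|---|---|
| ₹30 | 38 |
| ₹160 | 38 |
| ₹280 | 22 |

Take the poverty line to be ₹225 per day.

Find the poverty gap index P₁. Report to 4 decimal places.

Below z: 38×₹30, 38×₹160 (q = 76 of N = 98).
Normalized shortfalls: (225−30)/225 = 0.8667 (×38); (225−160)/225 = 0.2889 (×38).
Σ = 43.911111. Dividing by the full population N = 98 gives P₁ = 0.4481.

0.4481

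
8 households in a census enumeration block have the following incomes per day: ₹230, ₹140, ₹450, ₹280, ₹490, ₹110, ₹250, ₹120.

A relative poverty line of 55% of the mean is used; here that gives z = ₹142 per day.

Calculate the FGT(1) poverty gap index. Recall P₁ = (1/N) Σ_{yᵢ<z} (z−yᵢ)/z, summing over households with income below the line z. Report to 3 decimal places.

0.049

Below z: ₹110, ₹120, ₹140 (q = 3 of N = 8).
Gap ratios (z−y)/z: (142−110)/142 = 0.2254; (142−120)/142 = 0.1549; (142−140)/142 = 0.0141.
Σ = 0.394366. Dividing by the full population N = 8 gives P₁ = 0.049.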